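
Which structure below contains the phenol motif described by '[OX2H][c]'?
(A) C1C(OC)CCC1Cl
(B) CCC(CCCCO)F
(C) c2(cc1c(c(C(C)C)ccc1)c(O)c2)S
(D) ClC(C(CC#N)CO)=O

C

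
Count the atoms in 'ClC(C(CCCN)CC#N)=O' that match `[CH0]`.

The query [CH0] means: aliphatic carbon with no attached hydrogen.
Check the 11 heavy atoms by environment: 4× C (H2) → no; 1× C (H1) → no; 2× C (H0) → match; 1× O (H0) → no; 1× Cl (H0) → no; 1× N (H2) → no; 1× N (H0) → no.
That gives 2 matching atoms.

2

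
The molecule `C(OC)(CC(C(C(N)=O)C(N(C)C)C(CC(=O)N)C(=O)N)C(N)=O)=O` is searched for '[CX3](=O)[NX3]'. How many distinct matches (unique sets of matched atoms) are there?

[CX3](=O)[NX3] is the SMARTS for an amide: a carbonyl carbon bonded to a trivalent nitrogen.
The molecule carries 4 separate instances of a primary amide (-C(=O)NH2) meeting every constraint; each maps to a distinct set of atoms, giving 4 matches.

4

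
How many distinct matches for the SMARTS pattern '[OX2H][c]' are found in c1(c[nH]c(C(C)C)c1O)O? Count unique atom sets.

2

[OX2H][c] is the SMARTS for a phenol: a hydroxyl oxygen attached to an aromatic carbon.
The molecule carries 2 separate instances of a hydroxyl group (-OH) meeting every constraint; each maps to a distinct set of atoms, giving 2 matches.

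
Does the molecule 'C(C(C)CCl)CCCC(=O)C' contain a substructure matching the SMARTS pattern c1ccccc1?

No

The pattern c1ccccc1 describes six aromatic carbons in a ring — a benzene ring.
The closest candidate here is a methyl group (-CH3), but no six-membered all-carbon aromatic ring is present. No other fragment satisfies the full query, so there is no match.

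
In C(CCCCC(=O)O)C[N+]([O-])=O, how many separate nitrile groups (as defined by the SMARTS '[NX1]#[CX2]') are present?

[NX1]#[CX2] is the SMARTS for a nitrile: a nitrogen triple-bonded to a two-connected carbon.
The molecule has a nitro group (-[N+](=O)[O-]), but there is no C#N triple bond; nothing else fits, so there are 0 matches.

0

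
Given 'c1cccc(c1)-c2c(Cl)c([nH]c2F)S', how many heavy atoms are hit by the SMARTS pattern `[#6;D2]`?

5

Check the 14 heavy atoms by environment: 1× n (aromatic, D2) → no; 5× c (aromatic, D3) → no; 5× c (aromatic, D2) → match; 1× S (D1) → no; 1× F (D1) → no; 1× Cl (D1) → no.
That gives 5 matching atoms.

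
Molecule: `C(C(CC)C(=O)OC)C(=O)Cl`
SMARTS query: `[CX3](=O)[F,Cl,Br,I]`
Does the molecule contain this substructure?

Yes

The pattern [CX3](=O)[F,Cl,Br,I] describes a carbonyl carbon bonded to a halogen — an acyl halide.
The molecule carries an acyl chloride (-C(=O)Cl), whose atoms satisfy every constraint of the query, so the pattern matches.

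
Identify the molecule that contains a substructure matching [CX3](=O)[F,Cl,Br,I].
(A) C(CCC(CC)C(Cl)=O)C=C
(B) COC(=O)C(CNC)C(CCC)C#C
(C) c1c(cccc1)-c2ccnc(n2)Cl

[CX3](=O)[F,Cl,Br,I] describes a carbonyl carbon bonded to a halogen (an acyl halide).
(A) contains an acyl chloride (-C(=O)Cl), which satisfies every atom and bond constraint.
(B) has a methyl-ester group (-C(=O)OCH3) but the carbonyl is bonded to -O-C, not to a halogen.
(C) has a chloro substituent but the Cl is not on a carbonyl carbon.
So the answer is (A).

A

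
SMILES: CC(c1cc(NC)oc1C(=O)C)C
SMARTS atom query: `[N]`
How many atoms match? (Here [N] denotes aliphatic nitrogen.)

The query [N] means: uppercase N matches aliphatic (non-aromatic) nitrogen only.
Check the 13 heavy atoms by environment: 1× o (aromatic) → no; 4× c (aromatic) → no; 1× N → match; 6× C → no; 1× O → no.
That gives 1 matching atom.

1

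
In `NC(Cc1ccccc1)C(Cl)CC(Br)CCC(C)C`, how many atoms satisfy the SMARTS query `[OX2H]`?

0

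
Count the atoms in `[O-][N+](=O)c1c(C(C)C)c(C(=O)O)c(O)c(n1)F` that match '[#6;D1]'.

The query [#6;D1] means: carbon bonded to exactly one heavy atom.
Check the 17 heavy atoms by environment: 1× n (aromatic, D2) → no; 5× c (aromatic, D3) → no; 2× C (D3) → no; 4× O (D1) → no; 1× N (charge +1, D3) → no; 1× O (charge -1, D1) → no; 1× F (D1) → no; 2× C (D1) → match.
That gives 2 matching atoms.

2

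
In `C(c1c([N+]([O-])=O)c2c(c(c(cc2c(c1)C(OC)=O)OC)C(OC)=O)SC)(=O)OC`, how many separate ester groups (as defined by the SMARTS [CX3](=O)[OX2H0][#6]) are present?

[CX3](=O)[OX2H0][#6] is the SMARTS for an ester: a carbonyl carbon bonded to an oxygen that is itself bonded to carbon (no H on that O).
The molecule carries 3 separate instances of a methyl-ester group (-C(=O)OCH3) meeting every constraint; each maps to a distinct set of atoms, giving 3 matches.

3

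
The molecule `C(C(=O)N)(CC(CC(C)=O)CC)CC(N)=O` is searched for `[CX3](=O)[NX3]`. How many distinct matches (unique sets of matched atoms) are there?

2

[CX3](=O)[NX3] is the SMARTS for an amide: a carbonyl carbon bonded to a trivalent nitrogen.
The molecule carries 2 separate instances of a primary amide (-C(=O)NH2) meeting every constraint; each maps to a distinct set of atoms, giving 2 matches.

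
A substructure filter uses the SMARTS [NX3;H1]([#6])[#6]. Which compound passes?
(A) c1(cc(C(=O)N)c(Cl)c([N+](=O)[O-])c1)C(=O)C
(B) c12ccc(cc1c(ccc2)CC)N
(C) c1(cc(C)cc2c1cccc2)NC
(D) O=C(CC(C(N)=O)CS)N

[NX3;H1]([#6])[#6] describes a trivalent nitrogen with one H, bonded to two carbons (a secondary amine).
(A) has a primary amide (-C(=O)NH2) but the -C(=O)NH2 nitrogen has H2, not H1.
(B) has a primary amino group (-NH2) but the nitrogen has H2 and only one carbon neighbour.
(C) contains an N-methylamino group (-NHCH3), which satisfies every atom and bond constraint.
(D) has a primary amide (-C(=O)NH2) but the -C(=O)NH2 nitrogen has H2, not H1.
So the answer is (C).

C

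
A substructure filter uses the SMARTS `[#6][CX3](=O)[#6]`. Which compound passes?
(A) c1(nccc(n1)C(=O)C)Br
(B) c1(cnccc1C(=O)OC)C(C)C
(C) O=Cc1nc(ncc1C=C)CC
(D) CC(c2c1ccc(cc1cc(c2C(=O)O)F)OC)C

A

[#6][CX3](=O)[#6] describes a carbonyl carbon (no H) flanked by two carbons (a ketone).
(A) contains an acetyl/ketone group (-C(=O)CH3), which satisfies every atom and bond constraint.
(B) has a methyl-ester group (-C(=O)OCH3) but one neighbour of the carbonyl carbon is O, not C.
(C) has an aldehyde (-CHO) but the carbonyl carbon has H1, so it is not flanked by two carbons.
(D) has a carboxylic acid group (-C(=O)OH) but one neighbour of the carbonyl carbon is O, not C.
So the answer is (A).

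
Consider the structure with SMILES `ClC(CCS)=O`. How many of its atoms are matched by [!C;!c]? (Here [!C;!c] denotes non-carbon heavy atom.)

The query [!C;!c] means: neither aliphatic nor aromatic carbon — same as [!#6].
Check the 6 heavy atoms by environment: 3× C → no; 1× S → match; 1× O → match; 1× Cl → match.
Summing the matching environments: 1 + 1 + 1 = 3 matching atoms.

3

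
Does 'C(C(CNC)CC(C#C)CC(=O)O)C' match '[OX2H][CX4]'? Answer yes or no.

No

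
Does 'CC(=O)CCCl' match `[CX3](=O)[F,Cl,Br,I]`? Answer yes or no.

The pattern [CX3](=O)[F,Cl,Br,I] describes a carbonyl carbon bonded to a halogen — an acyl halide.
The closest candidate here is a chloro substituent, but the Cl is not on a carbonyl carbon. No other fragment satisfies the full query, so there is no match.

No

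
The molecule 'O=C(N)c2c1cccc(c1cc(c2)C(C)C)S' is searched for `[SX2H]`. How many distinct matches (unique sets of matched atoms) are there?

1

[SX2H] is the SMARTS for a thiol: an aliphatic sulfur with two connections, one being H.
Exactly one fragment in the molecule meets all constraints, giving 1 match.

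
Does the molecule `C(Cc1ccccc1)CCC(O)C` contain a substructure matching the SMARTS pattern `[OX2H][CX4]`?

The pattern [OX2H][CX4] describes a hydroxyl oxygen bound to an sp3 (X4) carbon — an aliphatic alcohol.
The molecule carries a hydroxyl group (-OH), whose atoms satisfy every constraint of the query, so the pattern matches.

Yes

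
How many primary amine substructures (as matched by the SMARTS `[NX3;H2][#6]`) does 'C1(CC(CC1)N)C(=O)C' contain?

[NX3;H2][#6] is the SMARTS for a primary amine: a trivalent nitrogen with two H attached to carbon.
Exactly one fragment in the molecule meets all constraints, giving 1 match.

1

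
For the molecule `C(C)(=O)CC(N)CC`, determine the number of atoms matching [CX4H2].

2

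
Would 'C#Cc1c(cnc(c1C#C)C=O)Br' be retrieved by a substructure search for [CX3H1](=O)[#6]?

The pattern [CX3H1](=O)[#6] describes an sp2 carbon with one H, double-bonded to O and single-bonded to carbon — an aldehyde.
The molecule carries an aldehyde (-CHO), whose atoms satisfy every constraint of the query, so the pattern matches.

Yes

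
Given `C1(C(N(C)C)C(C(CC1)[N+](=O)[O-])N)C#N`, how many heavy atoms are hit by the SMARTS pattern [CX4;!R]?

The query [CX4;!R] means: aliphatic carbon with four total connections, not in a ring.
Check the 15 heavy atoms by environment: 6× C (X4, in 6-ring) → no; 1× C (X2, acyclic) → no; 1× N (X1, acyclic) → no; 2× N (X3, acyclic) → no; 2× C (X4, acyclic) → match; 1× N (charge +1, X3, acyclic) → no; 1× O (charge -1, X1, acyclic) → no; 1× O (X1, acyclic) → no.
That gives 2 matching atoms.

2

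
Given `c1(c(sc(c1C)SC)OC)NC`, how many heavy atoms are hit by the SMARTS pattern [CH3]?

4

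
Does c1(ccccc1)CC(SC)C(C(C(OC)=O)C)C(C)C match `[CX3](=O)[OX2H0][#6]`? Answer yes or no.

Yes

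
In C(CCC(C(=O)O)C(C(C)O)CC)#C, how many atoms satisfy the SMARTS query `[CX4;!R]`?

8

The query [CX4;!R] means: aliphatic carbon with four total connections, not in a ring.
Check the 14 heavy atoms by environment: 8× C (X4, acyclic) → match; 1× C (X3, acyclic) → no; 1× O (X1, acyclic) → no; 2× O (X2, acyclic) → no; 2× C (X2, acyclic) → no.
That gives 8 matching atoms.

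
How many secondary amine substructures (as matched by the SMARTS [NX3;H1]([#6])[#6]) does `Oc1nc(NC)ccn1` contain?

1

[NX3;H1]([#6])[#6] is the SMARTS for a secondary amine: a trivalent nitrogen with one H, bonded to two carbons.
Exactly one fragment in the molecule meets all constraints, giving 1 match.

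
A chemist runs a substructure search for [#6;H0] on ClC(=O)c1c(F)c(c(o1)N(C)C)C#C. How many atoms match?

The query [#6;H0] means: any carbon with no attached hydrogen.
Check the 14 heavy atoms by environment: 1× o (aromatic, H0) → no; 4× c (aromatic, H0) → match; 2× C (H0) → match; 1× O (H0) → no; 1× Cl (H0) → no; 1× C (H1) → no; 1× F (H0) → no; 1× N (H0) → no; 2× C (H3) → no.
Summing the matching environments: 4 + 2 = 6 matching atoms.

6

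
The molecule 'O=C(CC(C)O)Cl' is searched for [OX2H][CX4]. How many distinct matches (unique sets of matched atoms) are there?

1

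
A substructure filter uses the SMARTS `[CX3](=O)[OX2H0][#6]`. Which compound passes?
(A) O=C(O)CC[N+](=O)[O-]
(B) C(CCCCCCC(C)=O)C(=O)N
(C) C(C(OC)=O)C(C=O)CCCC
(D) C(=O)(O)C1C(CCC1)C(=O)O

C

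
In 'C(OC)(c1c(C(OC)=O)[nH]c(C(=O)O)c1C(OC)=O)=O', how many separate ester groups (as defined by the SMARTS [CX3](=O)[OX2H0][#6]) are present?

3

[CX3](=O)[OX2H0][#6] is the SMARTS for an ester: a carbonyl carbon bonded to an oxygen that is itself bonded to carbon (no H on that O).
The molecule carries 3 separate instances of a methyl-ester group (-C(=O)OCH3) meeting every constraint; each maps to a distinct set of atoms, giving 3 matches.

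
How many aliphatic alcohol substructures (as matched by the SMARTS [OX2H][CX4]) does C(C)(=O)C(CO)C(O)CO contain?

3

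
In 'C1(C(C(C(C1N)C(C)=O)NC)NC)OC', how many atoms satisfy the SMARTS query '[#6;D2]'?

0

The query [#6;D2] means: any carbon bonded to exactly two heavy atoms.
Check the 15 heavy atoms by environment: 6× C (D3) → no; 2× N (D2) → no; 4× C (D1) → no; 1× N (D1) → no; 1× O (D2) → no; 1× O (D1) → no.
No environment satisfies the query, so 0 matching atoms.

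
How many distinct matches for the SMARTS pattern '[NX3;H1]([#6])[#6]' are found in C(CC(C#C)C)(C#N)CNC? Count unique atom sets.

1

[NX3;H1]([#6])[#6] is the SMARTS for a secondary amine: a trivalent nitrogen with one H, bonded to two carbons.
Exactly one fragment in the molecule meets all constraints, giving 1 match.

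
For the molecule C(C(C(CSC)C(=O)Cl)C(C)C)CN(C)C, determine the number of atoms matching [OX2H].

0

Check the 16 heavy atoms by environment: 3× C (H2, X4) → no; 3× C (H1, X4) → no; 1× N (H0, X3) → no; 5× C (H3, X4) → no; 1× S (H0, X2) → no; 1× C (H0, X3) → no; 1× O (H0, X1) → no; 1× Cl (H0, X1) → no.
No environment satisfies the query, so 0 matching atoms.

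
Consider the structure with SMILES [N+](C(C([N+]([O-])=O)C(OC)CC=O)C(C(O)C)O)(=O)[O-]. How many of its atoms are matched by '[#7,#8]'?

10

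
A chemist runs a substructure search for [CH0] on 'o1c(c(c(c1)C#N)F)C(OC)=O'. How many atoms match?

2

The query [CH0] means: aliphatic carbon with no attached hydrogen.
Check the 12 heavy atoms by environment: 1× o (aromatic, H0) → no; 3× c (aromatic, H0) → no; 1× c (aromatic, H1) → no; 2× C (H0) → match; 1× N (H0) → no; 1× F (H0) → no; 2× O (H0) → no; 1× C (H3) → no.
That gives 2 matching atoms.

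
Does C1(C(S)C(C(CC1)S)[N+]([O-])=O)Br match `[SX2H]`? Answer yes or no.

The pattern [SX2H] describes an aliphatic sulfur with two connections, one being H — a thiol.
The molecule carries a thiol (-SH), whose atoms satisfy every constraint of the query, so the pattern matches.

Yes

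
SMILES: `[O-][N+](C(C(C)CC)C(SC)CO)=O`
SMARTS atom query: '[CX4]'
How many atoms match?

8

Check the 13 heavy atoms by environment: 8× C (X4) → match; 1× N (charge +1, X3) → no; 1× O (charge -1, X1) → no; 1× O (X1) → no; 1× S (X2) → no; 1× O (X2) → no.
That gives 8 matching atoms.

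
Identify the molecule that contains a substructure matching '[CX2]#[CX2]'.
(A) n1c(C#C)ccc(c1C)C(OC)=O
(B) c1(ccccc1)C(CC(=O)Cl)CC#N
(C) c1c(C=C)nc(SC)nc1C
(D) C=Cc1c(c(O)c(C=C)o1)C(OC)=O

A

[CX2]#[CX2] describes a carbon-carbon triple bond (an alkyne).
(A) contains an ethynyl group (-C#CH), which satisfies every atom and bond constraint.
(B) has a nitrile (-C#N) but the triple bond is C#N, not C#C.
(C) has a vinyl group (-CH=CH2) but the C=C is a double bond; both carbons are CX3, not CX2.
(D) has a vinyl group (-CH=CH2) but the C=C is a double bond; both carbons are CX3, not CX2.
So the answer is (A).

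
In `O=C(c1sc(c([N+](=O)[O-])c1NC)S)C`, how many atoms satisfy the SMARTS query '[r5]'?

The query [r5] means: r5 matches atoms in a five-membered ring.
Check the 14 heavy atoms by environment: 1× s (aromatic, in 5-ring) → match; 4× c (aromatic, in 5-ring) → match; 3× C (acyclic) → no; 2× O (acyclic) → no; 1× N (acyclic) → no; 1× N (charge +1, acyclic) → no; 1× O (charge -1, acyclic) → no; 1× S (acyclic) → no.
Summing the matching environments: 1 + 4 = 5 matching atoms.

5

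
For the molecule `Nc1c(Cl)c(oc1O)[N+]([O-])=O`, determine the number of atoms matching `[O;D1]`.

3

The query [O;D1] means: aliphatic oxygen bonded to exactly one heavy atom.
Check the 11 heavy atoms by environment: 1× o (aromatic, D2) → no; 4× c (aromatic, D3) → no; 1× N (charge +1, D3) → no; 1× O (charge -1, D1) → match; 2× O (D1) → match; 1× Cl (D1) → no; 1× N (D1) → no.
Summing the matching environments: 1 + 2 = 3 matching atoms.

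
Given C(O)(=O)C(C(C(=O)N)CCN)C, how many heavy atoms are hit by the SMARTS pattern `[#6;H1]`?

Check the 12 heavy atoms by environment: 2× C (H2) → no; 2× C (H1) → match; 1× C (H3) → no; 2× N (H2) → no; 2× C (H0) → no; 2× O (H0) → no; 1× O (H1) → no.
That gives 2 matching atoms.

2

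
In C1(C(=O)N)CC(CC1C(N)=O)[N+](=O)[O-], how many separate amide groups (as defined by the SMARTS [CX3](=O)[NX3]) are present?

2

[CX3](=O)[NX3] is the SMARTS for an amide: a carbonyl carbon bonded to a trivalent nitrogen.
The molecule carries 2 separate instances of a primary amide (-C(=O)NH2) meeting every constraint; each maps to a distinct set of atoms, giving 2 matches.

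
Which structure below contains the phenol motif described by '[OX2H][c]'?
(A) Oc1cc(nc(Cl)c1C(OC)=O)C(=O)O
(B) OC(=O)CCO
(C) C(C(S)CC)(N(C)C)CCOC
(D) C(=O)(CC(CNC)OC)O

[OX2H][c] describes a hydroxyl oxygen attached to an aromatic carbon (a phenol).
(A) contains a hydroxyl group (-OH), which satisfies every atom and bond constraint.
(B) has a hydroxyl group (-OH) but the -OH is on an aliphatic carbon, not an aromatic c.
(C) has a methoxy ether (-OCH3) but the oxygen has H0, not H1.
(D) has a methoxy ether (-OCH3) but the oxygen has H0, not H1.
So the answer is (A).

A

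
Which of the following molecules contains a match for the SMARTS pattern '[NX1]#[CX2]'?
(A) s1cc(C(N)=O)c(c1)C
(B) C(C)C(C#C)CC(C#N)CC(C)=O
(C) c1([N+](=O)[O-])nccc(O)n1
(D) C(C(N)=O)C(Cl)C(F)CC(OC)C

B

[NX1]#[CX2] describes a nitrogen triple-bonded to a two-connected carbon (a nitrile).
(A) has a primary amide (-C(=O)NH2) but the nitrogen is NX3, not NX1.
(B) contains a nitrile (-C#N), which satisfies every atom and bond constraint.
(C) has a nitro group (-[N+](=O)[O-]) but there is no C#N triple bond.
(D) has a primary amide (-C(=O)NH2) but the nitrogen is NX3, not NX1.
So the answer is (B).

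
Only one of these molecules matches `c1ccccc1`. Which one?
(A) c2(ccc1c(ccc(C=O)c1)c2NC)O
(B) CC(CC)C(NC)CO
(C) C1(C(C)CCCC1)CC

A

c1ccccc1 describes six aromatic carbons in a ring (a benzene ring).
(A) contains the required atom environment, so the pattern matches.
(B) has a methyl group (-CH3) but no six-membered all-carbon aromatic ring is present.
(C) has a methyl group (-CH3) but no six-membered all-carbon aromatic ring is present.
So the answer is (A).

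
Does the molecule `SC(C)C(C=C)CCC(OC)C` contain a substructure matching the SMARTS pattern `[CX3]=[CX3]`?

The pattern [CX3]=[CX3] describes a non-aromatic C=C double bond between two sp2 carbons — an alkene.
The molecule carries a vinyl group (-CH=CH2), whose atoms satisfy every constraint of the query, so the pattern matches.

Yes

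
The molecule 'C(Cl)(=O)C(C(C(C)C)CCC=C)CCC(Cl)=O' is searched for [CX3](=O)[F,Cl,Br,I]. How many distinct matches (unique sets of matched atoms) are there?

[CX3](=O)[F,Cl,Br,I] is the SMARTS for an acyl halide: a carbonyl carbon bonded to a halogen.
The molecule carries 2 separate instances of an acyl chloride (-C(=O)Cl) meeting every constraint; each maps to a distinct set of atoms, giving 2 matches.

2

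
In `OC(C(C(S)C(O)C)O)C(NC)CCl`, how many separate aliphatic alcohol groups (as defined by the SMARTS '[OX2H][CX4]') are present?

3

[OX2H][CX4] is the SMARTS for an aliphatic alcohol: a hydroxyl oxygen bound to an sp3 (X4) carbon.
The molecule carries 3 separate instances of a hydroxyl group (-OH) meeting every constraint; each maps to a distinct set of atoms, giving 3 matches.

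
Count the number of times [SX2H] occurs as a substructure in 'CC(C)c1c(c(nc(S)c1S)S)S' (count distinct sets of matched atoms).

[SX2H] is the SMARTS for a thiol: an aliphatic sulfur with two connections, one being H.
The molecule carries 4 separate instances of a thiol (-SH) meeting every constraint; each maps to a distinct set of atoms, giving 4 matches.

4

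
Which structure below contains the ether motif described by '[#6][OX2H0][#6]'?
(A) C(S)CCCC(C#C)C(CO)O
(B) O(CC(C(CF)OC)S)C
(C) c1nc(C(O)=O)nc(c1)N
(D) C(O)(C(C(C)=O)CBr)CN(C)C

B

[#6][OX2H0][#6] describes an aliphatic oxygen bridging two carbons with no H on the oxygen (an ether).
(A) has a hydroxyl group (-OH) but the oxygen has H1, not H0 bridging two carbons.
(B) contains a methoxy ether (-OCH3), which satisfies every atom and bond constraint.
(C) has a carboxylic acid group (-C(=O)OH) but the -OH oxygen has H1; the =O is OX1, not OX2.
(D) has a hydroxyl group (-OH) but the oxygen has H1, not H0 bridging two carbons.
So the answer is (B).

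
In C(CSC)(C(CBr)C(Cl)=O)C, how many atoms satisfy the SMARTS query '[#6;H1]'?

2

The query [#6;H1] means: any carbon bearing exactly one hydrogen.
Check the 11 heavy atoms by environment: 2× C (H2) → no; 2× C (H1) → match; 1× Br (H0) → no; 2× C (H3) → no; 1× C (H0) → no; 1× O (H0) → no; 1× Cl (H0) → no; 1× S (H0) → no.
That gives 2 matching atoms.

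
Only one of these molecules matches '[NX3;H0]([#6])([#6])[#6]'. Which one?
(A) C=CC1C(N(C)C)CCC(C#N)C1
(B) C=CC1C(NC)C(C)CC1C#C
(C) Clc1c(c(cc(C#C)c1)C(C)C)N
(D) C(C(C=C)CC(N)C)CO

[NX3;H0]([#6])([#6])[#6] describes a trivalent nitrogen with no H, bonded to three carbons (a tertiary amine).
(A) contains a dimethylamino group (-N(CH3)2), which satisfies every atom and bond constraint.
(B) has an N-methylamino group (-NHCH3) but the nitrogen still has one H (H1), not H0.
(C) has a primary amino group (-NH2) but the nitrogen has H2, not H0 with three carbons.
(D) has a primary amino group (-NH2) but the nitrogen has H2, not H0 with three carbons.
So the answer is (A).

A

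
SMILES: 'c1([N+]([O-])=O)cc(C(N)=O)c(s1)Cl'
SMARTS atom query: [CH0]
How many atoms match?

1

Check the 12 heavy atoms by environment: 1× s (aromatic, H0) → no; 3× c (aromatic, H0) → no; 1× c (aromatic, H1) → no; 1× C (H0) → match; 2× O (H0) → no; 1× N (H2) → no; 1× N (charge +1, H0) → no; 1× O (charge -1, H0) → no; 1× Cl (H0) → no.
That gives 1 matching atom.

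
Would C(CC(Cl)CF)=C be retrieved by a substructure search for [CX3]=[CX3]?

Yes

The pattern [CX3]=[CX3] describes a non-aromatic C=C double bond between two sp2 carbons — an alkene.
The molecule carries a vinyl group (-CH=CH2), whose atoms satisfy every constraint of the query, so the pattern matches.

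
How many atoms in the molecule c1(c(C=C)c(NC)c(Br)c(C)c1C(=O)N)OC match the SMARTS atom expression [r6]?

6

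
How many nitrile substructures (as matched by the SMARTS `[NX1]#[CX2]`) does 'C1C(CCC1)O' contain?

0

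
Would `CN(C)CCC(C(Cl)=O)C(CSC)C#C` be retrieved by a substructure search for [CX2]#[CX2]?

Yes

The pattern [CX2]#[CX2] describes a carbon-carbon triple bond — an alkyne.
The molecule carries an ethynyl group (-C#CH), whose atoms satisfy every constraint of the query, so the pattern matches.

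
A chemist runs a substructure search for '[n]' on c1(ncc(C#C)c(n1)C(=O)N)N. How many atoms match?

Check the 12 heavy atoms by environment: 2× n (aromatic) → match; 4× c (aromatic) → no; 2× N → no; 3× C → no; 1× O → no.
That gives 2 matching atoms.

2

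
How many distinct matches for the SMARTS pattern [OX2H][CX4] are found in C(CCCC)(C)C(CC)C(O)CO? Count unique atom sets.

2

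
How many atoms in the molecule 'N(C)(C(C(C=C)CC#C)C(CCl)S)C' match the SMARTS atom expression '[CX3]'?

2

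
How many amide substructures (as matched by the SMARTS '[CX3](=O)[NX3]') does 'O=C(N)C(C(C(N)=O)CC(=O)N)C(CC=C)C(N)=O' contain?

[CX3](=O)[NX3] is the SMARTS for an amide: a carbonyl carbon bonded to a trivalent nitrogen.
The molecule carries 4 separate instances of a primary amide (-C(=O)NH2) meeting every constraint; each maps to a distinct set of atoms, giving 4 matches.

4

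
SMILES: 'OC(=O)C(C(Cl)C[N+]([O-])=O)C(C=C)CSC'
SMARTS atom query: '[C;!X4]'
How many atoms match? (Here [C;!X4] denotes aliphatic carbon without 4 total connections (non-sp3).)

3

The query [C;!X4] means: aliphatic carbon that does not have four total connections.
Check the 16 heavy atoms by environment: 6× C (X4) → no; 3× C (X3) → match; 2× O (X1) → no; 1× O (X2) → no; 1× N (charge +1, X3) → no; 1× O (charge -1, X1) → no; 1× S (X2) → no; 1× Cl (X1) → no.
That gives 3 matching atoms.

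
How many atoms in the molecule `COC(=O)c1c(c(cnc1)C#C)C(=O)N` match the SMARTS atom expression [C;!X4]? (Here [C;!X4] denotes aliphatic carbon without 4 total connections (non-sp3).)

4

The query [C;!X4] means: aliphatic carbon that does not have four total connections.
Check the 15 heavy atoms by environment: 1× n (aromatic, X2) → no; 5× c (aromatic, X3) → no; 2× C (X3) → match; 2× O (X1) → no; 1× N (X3) → no; 1× O (X2) → no; 1× C (X4) → no; 2× C (X2) → match.
Summing the matching environments: 2 + 2 = 4 matching atoms.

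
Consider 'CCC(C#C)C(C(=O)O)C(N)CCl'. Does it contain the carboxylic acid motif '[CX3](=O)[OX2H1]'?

Yes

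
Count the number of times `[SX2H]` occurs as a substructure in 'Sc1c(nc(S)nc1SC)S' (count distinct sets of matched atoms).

[SX2H] is the SMARTS for a thiol: an aliphatic sulfur with two connections, one being H.
The molecule carries 3 separate instances of a thiol (-SH) meeting every constraint; each maps to a distinct set of atoms, giving 3 matches.

3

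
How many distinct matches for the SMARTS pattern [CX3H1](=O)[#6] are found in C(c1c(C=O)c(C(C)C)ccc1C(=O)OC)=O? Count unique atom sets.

2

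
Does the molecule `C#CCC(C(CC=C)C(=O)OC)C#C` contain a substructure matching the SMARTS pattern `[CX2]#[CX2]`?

The pattern [CX2]#[CX2] describes a carbon-carbon triple bond — an alkyne.
The molecule carries an ethynyl group (-C#CH), whose atoms satisfy every constraint of the query, so the pattern matches.

Yes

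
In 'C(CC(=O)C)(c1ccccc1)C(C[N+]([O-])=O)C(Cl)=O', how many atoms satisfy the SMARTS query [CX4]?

5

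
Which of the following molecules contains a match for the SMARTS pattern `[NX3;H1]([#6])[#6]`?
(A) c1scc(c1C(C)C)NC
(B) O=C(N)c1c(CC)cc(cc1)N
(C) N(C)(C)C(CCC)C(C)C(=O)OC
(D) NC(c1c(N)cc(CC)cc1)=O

[NX3;H1]([#6])[#6] describes a trivalent nitrogen with one H, bonded to two carbons (a secondary amine).
(A) contains an N-methylamino group (-NHCH3), which satisfies every atom and bond constraint.
(B) has a primary amide (-C(=O)NH2) but the -C(=O)NH2 nitrogen has H2, not H1.
(C) has a dimethylamino group (-N(CH3)2) but the nitrogen has H0, not H1.
(D) has a primary amide (-C(=O)NH2) but the -C(=O)NH2 nitrogen has H2, not H1.
So the answer is (A).

A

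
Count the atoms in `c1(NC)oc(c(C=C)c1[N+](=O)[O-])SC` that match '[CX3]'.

2

The query [CX3] means: C with X3: aliphatic carbon with exactly 3 total connections.
Check the 14 heavy atoms by environment: 1× o (aromatic, X2) → no; 4× c (aromatic, X3) → no; 2× C (X3) → match; 1× N (X3) → no; 2× C (X4) → no; 1× S (X2) → no; 1× N (charge +1, X3) → no; 1× O (charge -1, X1) → no; 1× O (X1) → no.
That gives 2 matching atoms.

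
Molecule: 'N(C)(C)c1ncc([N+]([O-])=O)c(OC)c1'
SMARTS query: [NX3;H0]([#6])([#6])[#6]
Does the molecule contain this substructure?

Yes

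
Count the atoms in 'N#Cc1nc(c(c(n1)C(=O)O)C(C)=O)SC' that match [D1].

Check the 16 heavy atoms by environment: 2× n (aromatic, D2) → no; 4× c (aromatic, D3) → no; 1× C (D2) → no; 1× N (D1) → match; 2× C (D3) → no; 3× O (D1) → match; 1× S (D2) → no; 2× C (D1) → match.
Summing the matching environments: 1 + 3 + 2 = 6 matching atoms.

6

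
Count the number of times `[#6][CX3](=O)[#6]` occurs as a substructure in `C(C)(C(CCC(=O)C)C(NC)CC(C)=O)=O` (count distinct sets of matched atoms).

[#6][CX3](=O)[#6] is the SMARTS for a ketone: a carbonyl carbon (no H) flanked by two carbons.
The molecule carries 3 separate instances of an acetyl/ketone group (-C(=O)CH3) meeting every constraint; each maps to a distinct set of atoms, giving 3 matches.

3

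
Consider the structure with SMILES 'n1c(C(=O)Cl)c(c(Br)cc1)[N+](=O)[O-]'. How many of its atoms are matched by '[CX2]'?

0

The query [CX2] means: C with X2: aliphatic carbon with exactly 2 total connections.
Check the 13 heavy atoms by environment: 1× n (aromatic, X2) → no; 5× c (aromatic, X3) → no; 1× Br (X1) → no; 1× C (X3) → no; 2× O (X1) → no; 1× Cl (X1) → no; 1× N (charge +1, X3) → no; 1× O (charge -1, X1) → no.
No environment satisfies the query, so 0 matching atoms.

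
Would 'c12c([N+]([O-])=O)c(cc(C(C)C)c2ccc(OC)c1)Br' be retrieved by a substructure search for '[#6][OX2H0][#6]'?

Yes

The pattern [#6][OX2H0][#6] describes an aliphatic oxygen bridging two carbons with no H on the oxygen — an ether.
The molecule carries a methoxy ether (-OCH3), whose atoms satisfy every constraint of the query, so the pattern matches.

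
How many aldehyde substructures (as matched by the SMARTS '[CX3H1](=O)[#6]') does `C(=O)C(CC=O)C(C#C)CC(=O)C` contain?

[CX3H1](=O)[#6] is the SMARTS for an aldehyde: an sp2 carbon with one H, double-bonded to O and single-bonded to carbon.
The molecule carries 2 separate instances of an aldehyde (-CHO) meeting every constraint; each maps to a distinct set of atoms, giving 2 matches.

2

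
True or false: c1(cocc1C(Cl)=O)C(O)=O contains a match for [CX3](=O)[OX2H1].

True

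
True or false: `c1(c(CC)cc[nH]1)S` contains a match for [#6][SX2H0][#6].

False

The pattern [#6][SX2H0][#6] describes an aliphatic sulfur bridging two carbons with no H on the sulfur — a thioether.
The closest candidate here is a thiol (-SH), but the sulfur has H1, not H0 bridging two carbons. No other fragment satisfies the full query, so there is no match.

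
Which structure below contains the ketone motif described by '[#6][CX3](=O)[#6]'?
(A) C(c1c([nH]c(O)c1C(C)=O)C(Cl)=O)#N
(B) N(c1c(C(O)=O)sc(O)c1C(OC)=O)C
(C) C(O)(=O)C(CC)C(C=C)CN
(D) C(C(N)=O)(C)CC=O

A

[#6][CX3](=O)[#6] describes a carbonyl carbon (no H) flanked by two carbons (a ketone).
(A) contains an acetyl/ketone group (-C(=O)CH3), which satisfies every atom and bond constraint.
(B) has a carboxylic acid group (-C(=O)OH) but one neighbour of the carbonyl carbon is O, not C.
(C) has a carboxylic acid group (-C(=O)OH) but one neighbour of the carbonyl carbon is O, not C.
(D) has an aldehyde (-CHO) but the carbonyl carbon has H1, so it is not flanked by two carbons.
So the answer is (A).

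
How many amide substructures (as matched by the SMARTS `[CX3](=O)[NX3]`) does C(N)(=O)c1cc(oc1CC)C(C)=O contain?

1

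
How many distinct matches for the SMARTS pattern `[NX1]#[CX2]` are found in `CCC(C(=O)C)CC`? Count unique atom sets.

0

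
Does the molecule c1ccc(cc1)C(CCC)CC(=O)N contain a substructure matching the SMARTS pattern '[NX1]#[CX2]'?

The pattern [NX1]#[CX2] describes a nitrogen triple-bonded to a two-connected carbon — a nitrile.
The closest candidate here is a primary amide (-C(=O)NH2), but the nitrogen is NX3, not NX1. No other fragment satisfies the full query, so there is no match.

No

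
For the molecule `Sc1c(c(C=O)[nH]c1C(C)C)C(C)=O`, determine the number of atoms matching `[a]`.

5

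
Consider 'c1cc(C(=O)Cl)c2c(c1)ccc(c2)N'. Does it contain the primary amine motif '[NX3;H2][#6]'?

The pattern [NX3;H2][#6] describes a trivalent nitrogen with two H attached to carbon — a primary amine.
The molecule carries a primary amino group (-NH2), whose atoms satisfy every constraint of the query, so the pattern matches.

Yes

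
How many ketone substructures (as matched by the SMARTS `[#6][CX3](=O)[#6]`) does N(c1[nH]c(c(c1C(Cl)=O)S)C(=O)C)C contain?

[#6][CX3](=O)[#6] is the SMARTS for a ketone: a carbonyl carbon (no H) flanked by two carbons.
Exactly one fragment in the molecule meets all constraints, giving 1 match.

1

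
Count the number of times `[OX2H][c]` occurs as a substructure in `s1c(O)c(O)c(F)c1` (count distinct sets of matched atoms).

[OX2H][c] is the SMARTS for a phenol: a hydroxyl oxygen attached to an aromatic carbon.
The molecule carries 2 separate instances of a hydroxyl group (-OH) meeting every constraint; each maps to a distinct set of atoms, giving 2 matches.

2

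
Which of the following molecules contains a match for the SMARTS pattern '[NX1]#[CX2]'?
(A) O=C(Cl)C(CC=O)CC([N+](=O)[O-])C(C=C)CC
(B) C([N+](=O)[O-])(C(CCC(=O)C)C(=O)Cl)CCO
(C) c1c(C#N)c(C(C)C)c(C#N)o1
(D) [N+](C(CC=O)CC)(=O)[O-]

[NX1]#[CX2] describes a nitrogen triple-bonded to a two-connected carbon (a nitrile).
(A) has a nitro group (-[N+](=O)[O-]) but there is no C#N triple bond.
(B) has a nitro group (-[N+](=O)[O-]) but there is no C#N triple bond.
(C) contains a nitrile (-C#N), which satisfies every atom and bond constraint.
(D) has a nitro group (-[N+](=O)[O-]) but there is no C#N triple bond.
So the answer is (C).

C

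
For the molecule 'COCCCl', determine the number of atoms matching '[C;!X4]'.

0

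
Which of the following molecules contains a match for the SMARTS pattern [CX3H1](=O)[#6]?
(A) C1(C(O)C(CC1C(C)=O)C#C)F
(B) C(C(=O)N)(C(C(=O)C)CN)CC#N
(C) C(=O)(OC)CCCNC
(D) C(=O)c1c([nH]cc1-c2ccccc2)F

D

[CX3H1](=O)[#6] describes an sp2 carbon with one H, double-bonded to O and single-bonded to carbon (an aldehyde).
(A) has an acetyl/ketone group (-C(=O)CH3) but the carbonyl carbon has H0 (two carbon neighbours), not H1.
(B) has an acetyl/ketone group (-C(=O)CH3) but the carbonyl carbon has H0 (two carbon neighbours), not H1.
(C) has a methyl-ester group (-C(=O)OCH3) but the carbonyl carbon has H0, not H1.
(D) contains an aldehyde (-CHO), which satisfies every atom and bond constraint.
So the answer is (D).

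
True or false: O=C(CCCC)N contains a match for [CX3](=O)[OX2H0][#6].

The pattern [CX3](=O)[OX2H0][#6] describes a carbonyl carbon bonded to an oxygen that is itself bonded to carbon (no H on that O) — an ester.
The closest candidate here is a primary amide (-C(=O)NH2), but the carbonyl is bonded to N, not to an O-C linkage. No other fragment satisfies the full query, so there is no match.

False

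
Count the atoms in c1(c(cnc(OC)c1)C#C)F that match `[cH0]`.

Check the 11 heavy atoms by environment: 1× n (aromatic, H0) → no; 2× c (aromatic, H1) → no; 3× c (aromatic, H0) → match; 1× F (H0) → no; 1× C (H0) → no; 1× C (H1) → no; 1× O (H0) → no; 1× C (H3) → no.
That gives 3 matching atoms.

3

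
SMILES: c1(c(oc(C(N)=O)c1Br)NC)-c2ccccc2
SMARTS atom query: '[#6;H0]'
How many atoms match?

6

The query [#6;H0] means: any carbon with no attached hydrogen.
Check the 17 heavy atoms by environment: 1× o (aromatic, H0) → no; 5× c (aromatic, H0) → match; 1× C (H0) → match; 1× O (H0) → no; 1× N (H2) → no; 1× Br (H0) → no; 1× N (H1) → no; 1× C (H3) → no; 5× c (aromatic, H1) → no.
Summing the matching environments: 5 + 1 = 6 matching atoms.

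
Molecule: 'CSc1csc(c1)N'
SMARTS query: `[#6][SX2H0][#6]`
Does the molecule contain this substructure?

Yes

The pattern [#6][SX2H0][#6] describes an aliphatic sulfur bridging two carbons with no H on the sulfur — a thioether.
The molecule carries a methylthio ether (-SCH3), whose atoms satisfy every constraint of the query, so the pattern matches.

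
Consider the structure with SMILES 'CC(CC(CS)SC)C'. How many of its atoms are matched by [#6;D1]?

Check the 9 heavy atoms by environment: 2× C (D2) → no; 2× C (D3) → no; 3× C (D1) → match; 1× S (D2) → no; 1× S (D1) → no.
That gives 3 matching atoms.

3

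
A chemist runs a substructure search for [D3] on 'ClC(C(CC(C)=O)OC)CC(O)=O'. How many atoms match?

The query [D3] means: atom with exactly three heavy-atom neighbours.
Check the 13 heavy atoms by environment: 2× C (D2) → no; 4× C (D3) → match; 1× O (D2) → no; 2× C (D1) → no; 3× O (D1) → no; 1× Cl (D1) → no.
That gives 4 matching atoms.

4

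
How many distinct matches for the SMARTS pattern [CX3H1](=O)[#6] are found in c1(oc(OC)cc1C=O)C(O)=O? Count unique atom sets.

1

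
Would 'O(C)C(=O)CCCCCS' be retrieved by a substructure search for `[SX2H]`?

The pattern [SX2H] describes an aliphatic sulfur with two connections, one being H — a thiol.
The molecule carries a thiol (-SH), whose atoms satisfy every constraint of the query, so the pattern matches.

Yes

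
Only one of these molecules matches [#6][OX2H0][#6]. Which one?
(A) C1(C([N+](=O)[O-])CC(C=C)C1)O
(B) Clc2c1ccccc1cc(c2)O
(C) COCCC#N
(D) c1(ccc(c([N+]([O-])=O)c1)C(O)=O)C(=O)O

C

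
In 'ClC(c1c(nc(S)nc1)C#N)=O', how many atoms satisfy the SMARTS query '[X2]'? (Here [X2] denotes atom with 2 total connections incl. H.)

4

The query [X2] means: any atom with exactly two total connections (bonds + H).
Check the 12 heavy atoms by environment: 2× n (aromatic, X2) → match; 4× c (aromatic, X3) → no; 1× C (X3) → no; 1× O (X1) → no; 1× Cl (X1) → no; 1× S (X2) → match; 1× C (X2) → match; 1× N (X1) → no.
Summing the matching environments: 2 + 1 + 1 = 4 matching atoms.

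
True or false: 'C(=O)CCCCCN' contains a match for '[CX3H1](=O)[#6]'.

The pattern [CX3H1](=O)[#6] describes an sp2 carbon with one H, double-bonded to O and single-bonded to carbon — an aldehyde.
The molecule carries an aldehyde (-CHO), whose atoms satisfy every constraint of the query, so the pattern matches.

True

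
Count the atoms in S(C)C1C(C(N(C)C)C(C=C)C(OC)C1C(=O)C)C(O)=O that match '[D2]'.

3

The query [D2] means: atom with exactly two heavy-atom neighbours.
Check the 21 heavy atoms by environment: 8× C (D3) → no; 1× N (D3) → no; 6× C (D1) → no; 3× O (D1) → no; 1× S (D2) → match; 1× C (D2) → match; 1× O (D2) → match.
Summing the matching environments: 1 + 1 + 1 = 3 matching atoms.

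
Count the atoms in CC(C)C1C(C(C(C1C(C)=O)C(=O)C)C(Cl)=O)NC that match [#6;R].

The query [#6;R] means: carbon that is part of a ring.
Check the 19 heavy atoms by environment: 5× C (in 5-ring) → match; 9× C (acyclic) → no; 3× O (acyclic) → no; 1× Cl (acyclic) → no; 1× N (acyclic) → no.
That gives 5 matching atoms.

5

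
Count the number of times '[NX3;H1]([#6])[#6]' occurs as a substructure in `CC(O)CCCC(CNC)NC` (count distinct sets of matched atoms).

2

[NX3;H1]([#6])[#6] is the SMARTS for a secondary amine: a trivalent nitrogen with one H, bonded to two carbons.
The molecule carries 2 separate instances of an N-methylamino group (-NHCH3) meeting every constraint; each maps to a distinct set of atoms, giving 2 matches.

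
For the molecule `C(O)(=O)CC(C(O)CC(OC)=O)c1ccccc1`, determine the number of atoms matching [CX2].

The query [CX2] means: C with X2: aliphatic carbon with exactly 2 total connections.
Check the 18 heavy atoms by environment: 5× C (X4) → no; 3× O (X2) → no; 6× c (aromatic, X3) → no; 2× C (X3) → no; 2× O (X1) → no.
No environment satisfies the query, so 0 matching atoms.

0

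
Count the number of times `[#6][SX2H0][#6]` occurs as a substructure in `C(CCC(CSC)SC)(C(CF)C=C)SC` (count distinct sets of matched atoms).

[#6][SX2H0][#6] is the SMARTS for a thioether: an aliphatic sulfur bridging two carbons with no H on the sulfur.
The molecule carries 3 separate instances of a methylthio ether (-SCH3) meeting every constraint; each maps to a distinct set of atoms, giving 3 matches.

3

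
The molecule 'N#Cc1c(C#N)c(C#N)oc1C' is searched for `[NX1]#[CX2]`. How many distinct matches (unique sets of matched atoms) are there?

3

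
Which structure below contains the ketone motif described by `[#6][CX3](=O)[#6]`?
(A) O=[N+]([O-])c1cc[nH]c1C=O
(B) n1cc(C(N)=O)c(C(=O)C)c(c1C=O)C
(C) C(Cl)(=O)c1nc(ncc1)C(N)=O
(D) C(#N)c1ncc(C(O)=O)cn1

[#6][CX3](=O)[#6] describes a carbonyl carbon (no H) flanked by two carbons (a ketone).
(A) has an aldehyde (-CHO) but the carbonyl carbon has H1, so it is not flanked by two carbons.
(B) contains an acetyl/ketone group (-C(=O)CH3), which satisfies every atom and bond constraint.
(C) has a primary amide (-C(=O)NH2) but one neighbour of the carbonyl carbon is N, not C.
(D) has a carboxylic acid group (-C(=O)OH) but one neighbour of the carbonyl carbon is O, not C.
So the answer is (B).

B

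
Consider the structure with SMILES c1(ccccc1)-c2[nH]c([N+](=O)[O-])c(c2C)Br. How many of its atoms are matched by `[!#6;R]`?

The query [!#6;R] means: non-carbon atom that is part of a ring.
Check the 16 heavy atoms by environment: 1× n (aromatic, in 5-ring) → match; 4× c (aromatic, in 5-ring) → no; 1× N (charge +1, acyclic) → no; 1× O (charge -1, acyclic) → no; 1× O (acyclic) → no; 1× C (acyclic) → no; 6× c (aromatic, in 6-ring) → no; 1× Br (acyclic) → no.
That gives 1 matching atom.

1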